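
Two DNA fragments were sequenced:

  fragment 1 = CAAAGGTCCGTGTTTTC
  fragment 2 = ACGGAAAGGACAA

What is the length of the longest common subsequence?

Taking C [1,2], A [2,5], A [3,6], A [4,7], G [5,8], G [6,9], C [8,11] gives a common subsequence of length 7. dp[17][13] = 7 confirms this is the maximum.

7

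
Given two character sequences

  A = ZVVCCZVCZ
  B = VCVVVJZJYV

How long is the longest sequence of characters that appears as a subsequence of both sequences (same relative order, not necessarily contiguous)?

Taking V at A[2]=B[4], V at A[3]=B[5], Z at A[6]=B[7], V at A[7]=B[10] gives a common subsequence of length 4. dp[9][10] = 4 confirms this is the maximum.

4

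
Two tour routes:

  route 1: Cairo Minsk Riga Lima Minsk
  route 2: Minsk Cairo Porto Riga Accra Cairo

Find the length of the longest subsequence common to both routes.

2

Match Cairo [1,2] → Riga [3,4] — 2 stops in the same relative order in both. Since dp[5][6] = 2, nothing longer is possible.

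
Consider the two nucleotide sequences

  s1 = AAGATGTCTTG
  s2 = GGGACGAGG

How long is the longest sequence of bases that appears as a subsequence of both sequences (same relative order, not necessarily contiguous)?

Let dp[i][j] be the LCS length of the first i bases of s1 and the first j bases of s2. dp[i][j] = dp[i-1][j-1]+1 when the i-th and j-th bases match, else max(dp[i-1][j], dp[i][j-1]).
    ·  G  G  G  A  C  G  A  G  G
 ·  0  0  0  0  0  0  0  0  0  0
 A  0  0  0  0  1  1  1  1  1  1
 A  0  0  0  0  1  1  1  2  2  2
 G  0  1  1  1  1  1  2  2  3  3
 A  0  1  1  1  2  2  2  3  3  3
 T  0  1  1  1  2  2  2  3  3  3
 G  0  1  2  2  2  2  3  3  4  4
 T  0  1  2  2  2  2  3  3  4  4
 C  0  1  2  2  2  3  3  3  4  4
 T  0  1  2  2  2  3  3  3  4  4
 T  0  1  2  2  2  3  3  3  4  4
 G  0  1  2  3  3  3  4  4  4  5
dp[11][9] = 5. One LCS (by backtracking along matches): AGAGG.

5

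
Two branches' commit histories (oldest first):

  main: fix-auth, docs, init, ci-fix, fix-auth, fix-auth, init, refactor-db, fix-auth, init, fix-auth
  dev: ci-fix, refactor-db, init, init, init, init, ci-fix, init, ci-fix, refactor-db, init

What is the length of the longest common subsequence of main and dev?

5

Match init at main[3]=dev[6]; then ci-fix at main[4]=dev[7]; then init at main[7]=dev[8]; then refactor-db at main[8]=dev[10]; then init at main[10]=dev[11] — 5 commits in the same relative order in both. The LCS DP gives dp[11][11] = 5, so this is optimal.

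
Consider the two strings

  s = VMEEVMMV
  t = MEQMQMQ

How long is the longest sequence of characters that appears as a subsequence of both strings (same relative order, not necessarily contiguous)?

4

Taking M [2,1], then E [3,2], then M [6,4], then M [7,6] gives a common subsequence of length 4. The LCS DP gives dp[8][7] = 4, so this is optimal.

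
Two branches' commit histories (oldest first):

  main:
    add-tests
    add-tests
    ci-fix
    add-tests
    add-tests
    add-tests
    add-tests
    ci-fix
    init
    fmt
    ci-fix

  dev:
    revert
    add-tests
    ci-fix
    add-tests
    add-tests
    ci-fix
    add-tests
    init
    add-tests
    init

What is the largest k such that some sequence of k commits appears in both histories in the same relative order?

Pick add-tests at main[2]=dev[2], ci-fix at main[3]=dev[3], add-tests at main[4]=dev[4], add-tests at main[5]=dev[5], add-tests at main[6]=dev[7], add-tests at main[7]=dev[9], init at main[9]=dev[10]; all 7 commits appear in both, in order. dp[11][10] = 7 confirms this is the maximum.

7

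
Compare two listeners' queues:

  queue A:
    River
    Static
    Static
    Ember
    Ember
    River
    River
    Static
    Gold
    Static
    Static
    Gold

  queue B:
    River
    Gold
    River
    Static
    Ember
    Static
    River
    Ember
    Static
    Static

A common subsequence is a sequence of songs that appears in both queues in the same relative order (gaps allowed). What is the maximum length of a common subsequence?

6

Pick River at queue A[1]=queue B[3] → Static at queue A[2]=queue B[4] → Static at queue A[3]=queue B[6] → Ember at queue A[5]=queue B[8] → Static at queue A[10]=queue B[9] → Static at queue A[11]=queue B[10]; all 6 songs appear in both, in order. dp[12][10] = 6 confirms this is the maximum.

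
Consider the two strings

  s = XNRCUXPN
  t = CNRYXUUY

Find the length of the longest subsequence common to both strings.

Match N at s[2]=t[2]; then R at s[3]=t[3]; then U at s[5]=t[7] — 3 characters in the same relative order in both, and the DP table's final entry dp[8][8] is also 3, so no common subsequence is longer.

3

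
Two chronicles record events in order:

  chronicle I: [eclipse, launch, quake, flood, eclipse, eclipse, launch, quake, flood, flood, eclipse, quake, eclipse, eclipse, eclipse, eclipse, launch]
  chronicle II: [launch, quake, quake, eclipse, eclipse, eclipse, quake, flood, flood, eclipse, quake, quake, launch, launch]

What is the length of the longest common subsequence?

Pick launch [2,1], quake [3,3], eclipse [5,5], eclipse [6,6], quake [8,7], flood [9,8], flood [10,9], eclipse [11,10], quake [12,12], launch [17,14]; all 10 events appear in both, in order. dp[17][14] = 10 confirms this is the maximum.

10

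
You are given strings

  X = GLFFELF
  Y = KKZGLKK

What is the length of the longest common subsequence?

Let dp[i][j] be the LCS length of the first i characters of X and the first j characters of Y. dp[i][j] = dp[i-1][j-1]+1 when the i-th and j-th characters match, else max(dp[i-1][j], dp[i][j-1]).
    ·  K  K  Z  G  L  K  K
 ·  0  0  0  0  0  0  0  0
 G  0  0  0  0  1  1  1  1
 L  0  0  0  0  1  2  2  2
 F  0  0  0  0  1  2  2  2
 F  0  0  0  0  1  2  2  2
 E  0  0  0  0  1  2  2  2
 L  0  0  0  0  1  2  2  2
 F  0  0  0  0  1  2  2  2
dp[7][7] = 2. One LCS (by backtracking along matches): GL.

2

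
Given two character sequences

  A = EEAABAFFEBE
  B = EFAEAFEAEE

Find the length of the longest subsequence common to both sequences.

6

Let dp[i][j] be the LCS length of the first i characters of A and the first j characters of B. dp[i][j] = dp[i-1][j-1]+1 when the i-th and j-th characters match, else max(dp[i-1][j], dp[i][j-1]).
    ·  E  F  A  E  A  F  E  A  E  E
 ·  0  0  0  0  0  0  0  0  0  0  0
 E  0  1  1  1  1  1  1  1  1  1  1
 E  0  1  1  1  2  2  2  2  2  2  2
 A  0  1  1  2  2  3  3  3  3  3  3
 A  0  1  1  2  2  3  3  3  4  4  4
 B  0  1  1  2  2  3  3  3  4  4  4
 A  0  1  1  2  2  3  3  3  4  4  4
 F  0  1  2  2  2  3  4  4  4  4  4
 F  0  1  2  2  2  3  4  4  4  4  4
 E  0  1  2  2  3  3  4  5  5  5  5
 B  0  1  2  2  3  3  4  5  5  5  5
 E  0  1  2  2  3  3  4  5  5  6  6
dp[11][10] = 6. One LCS (by backtracking along matches): EEAAEE.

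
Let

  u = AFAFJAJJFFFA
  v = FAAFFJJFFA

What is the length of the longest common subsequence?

8

Let dp[i][j] be the LCS length of the first i characters of u and the first j characters of v. dp[i][j] = dp[i-1][j-1]+1 when the i-th and j-th characters match, else max(dp[i-1][j], dp[i][j-1]).
    ·  F  A  A  F  F  J  J  F  F  A
 ·  0  0  0  0  0  0  0  0  0  0  0
 A  0  0  1  1  1  1  1  1  1  1  1
 F  0  1  1  1  2  2  2  2  2  2  2
 A  0  1  2  2  2  2  2  2  2  2  3
 F  0  1  2  2  3  3  3  3  3  3  3
 J  0  1  2  2  3  3  4  4  4  4  4
 A  0  1  2  3  3  3  4  4  4  4  5
 J  0  1  2  3  3  3  4  5  5  5  5
 J  0  1  2  3  3  3  4  5  5  5  5
 F  0  1  2  3  4  4  4  5  6  6  6
 F  0  1  2  3  4  5  5  5  6  7  7
 F  0  1  2  3  4  5  5  5  6  7  7
 A  0  1  2  3  4  5  5  5  6  7  8
dp[12][10] = 8. One LCS (by backtracking along matches): AFFJJFFA.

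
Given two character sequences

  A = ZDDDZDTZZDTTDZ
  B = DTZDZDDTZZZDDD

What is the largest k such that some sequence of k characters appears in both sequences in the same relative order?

Match Z [1,3] → D [2,4] → D [3,6] → D [4,7] → Z [5,9] → Z [8,10] → Z [9,11] → D [10,13] → D [13,14] — 9 characters in the same relative order in both. Since dp[14][14] = 9, nothing longer is possible.

9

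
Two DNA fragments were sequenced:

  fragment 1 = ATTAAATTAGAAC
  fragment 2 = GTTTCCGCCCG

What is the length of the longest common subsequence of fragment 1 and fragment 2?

5

Pick T (fragment 1 #2, fragment 2 #2); then T (fragment 1 #3, fragment 2 #3); then T (fragment 1 #7, fragment 2 #4); then G (fragment 1 #10, fragment 2 #7); then C (fragment 1 #13, fragment 2 #10); all 5 bases appear in both, in order. dp[13][11] = 5 confirms this is the maximum.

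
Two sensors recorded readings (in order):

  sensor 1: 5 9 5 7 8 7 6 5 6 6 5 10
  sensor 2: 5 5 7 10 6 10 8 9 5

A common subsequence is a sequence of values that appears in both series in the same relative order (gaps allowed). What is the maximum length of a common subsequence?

Let dp[i][j] be the LCS length of the first i values of sensor 1 and the first j values of sensor 2. dp[i][j] = dp[i-1][j-1]+1 when the i-th and j-th values match, else max(dp[i-1][j], dp[i][j-1]).
    ·  5  5  7 10  6 10  8  9  5
 ·  0  0  0  0  0  0  0  0  0  0
 5  0  1  1  1  1  1  1  1  1  1
 9  0  1  1  1  1  1  1  1  2  2
 5  0  1  2  2  2  2  2  2  2  3
 7  0  1  2  3  3  3  3  3  3  3
 8  0  1  2  3  3  3  3  4  4  4
 7  0  1  2  3  3  3  3  4  4  4
 6  0  1  2  3  3  4  4  4  4  4
 5  0  1  2  3  3  4  4  4  4  5
 6  0  1  2  3  3  4  4  4  4  5
 6  0  1  2  3  3  4  4  4  4  5
 5  0  1  2  3  3  4  4  4  4  5
10  0  1  2  3  4  4  5  5  5  5
dp[12][9] = 5. One LCS (by backtracking along matches): 5, 5, 7, 8, 5.

5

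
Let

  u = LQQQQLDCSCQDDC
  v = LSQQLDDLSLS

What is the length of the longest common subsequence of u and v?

Pick L [1,1]; then Q [4,3]; then Q [5,4]; then L [6,5]; then D [7,7]; then S [9,11]; all 6 characters appear in both, in order. Since dp[14][11] = 6, nothing longer is possible.

6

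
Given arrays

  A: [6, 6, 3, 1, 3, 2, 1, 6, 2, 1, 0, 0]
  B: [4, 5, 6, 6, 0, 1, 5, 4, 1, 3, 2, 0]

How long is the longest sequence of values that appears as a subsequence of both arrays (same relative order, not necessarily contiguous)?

6

Let dp[i][j] be the LCS length of the first i values of A and the first j values of B. dp[i][j] = dp[i-1][j-1]+1 when the i-th and j-th values match, else max(dp[i-1][j], dp[i][j-1]).
    ·  4  5  6  6  0  1  5  4  1  3  2  0
 ·  0  0  0  0  0  0  0  0  0  0  0  0  0
 6  0  0  0  1  1  1  1  1  1  1  1  1  1
 6  0  0  0  1  2  2  2  2  2  2  2  2  2
 3  0  0  0  1  2  2  2  2  2  2  3  3  3
 1  0  0  0  1  2  2  3  3  3  3  3  3  3
 3  0  0  0  1  2  2  3  3  3  3  4  4  4
 2  0  0  0  1  2  2  3  3  3  3  4  5  5
 1  0  0  0  1  2  2  3  3  3  4  4  5  5
 6  0  0  0  1  2  2  3  3  3  4  4  5  5
 2  0  0  0  1  2  2  3  3  3  4  4  5  5
 1  0  0  0  1  2  2  3  3  3  4  4  5  5
 0  0  0  0  1  2  3  3  3  3  4  4  5  6
 0  0  0  0  1  2  3  3  3  3  4  4  5  6
dp[12][12] = 6. One LCS (by backtracking along matches): 6, 6, 1, 3, 2, 0.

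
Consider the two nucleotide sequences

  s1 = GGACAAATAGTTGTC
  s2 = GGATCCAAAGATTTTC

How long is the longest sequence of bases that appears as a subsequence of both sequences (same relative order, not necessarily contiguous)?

12

One common subsequence of length 12: G at s1[1]=s2[1] → G at s1[2]=s2[2] → A at s1[3]=s2[3] → C at s1[4]=s2[6] → A at s1[5]=s2[8] → A at s1[6]=s2[9] → A at s1[7]=s2[11] → T at s1[8]=s2[12] → T at s1[11]=s2[13] → T at s1[12]=s2[14] → T at s1[14]=s2[15] → C at s1[15]=s2[16], and the DP table's final entry dp[15][16] is also 12, so no common subsequence is longer.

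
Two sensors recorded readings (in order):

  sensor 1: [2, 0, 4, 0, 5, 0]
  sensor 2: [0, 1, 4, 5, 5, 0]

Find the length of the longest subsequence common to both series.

4

Taking 0 (sensor 1 #2, sensor 2 #1), then 4 (sensor 1 #3, sensor 2 #3), then 5 (sensor 1 #5, sensor 2 #5), then 0 (sensor 1 #6, sensor 2 #6) gives a common subsequence of length 4. The LCS DP gives dp[6][6] = 4, so this is optimal.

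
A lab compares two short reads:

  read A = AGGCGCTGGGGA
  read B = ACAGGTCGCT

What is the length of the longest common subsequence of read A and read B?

7

One common subsequence of length 7: A (read A #1, read B #3), G (read A #2, read B #4), G (read A #3, read B #5), C (read A #4, read B #7), G (read A #5, read B #8), C (read A #6, read B #9), T (read A #7, read B #10). The LCS DP gives dp[12][10] = 7, so this is optimal.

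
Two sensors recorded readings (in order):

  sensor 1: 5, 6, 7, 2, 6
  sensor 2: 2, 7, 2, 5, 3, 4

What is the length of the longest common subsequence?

Taking 7 [3,2], 2 [4,3] gives a common subsequence of length 2, and the DP table's final entry dp[5][6] is also 2, so no common subsequence is longer.

2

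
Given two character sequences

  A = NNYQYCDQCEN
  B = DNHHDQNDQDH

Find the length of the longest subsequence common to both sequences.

Let dp[i][j] be the LCS length of the first i characters of A and the first j characters of B. dp[i][j] = dp[i-1][j-1]+1 when the i-th and j-th characters match, else max(dp[i-1][j], dp[i][j-1]).
    ·  D  N  H  H  D  Q  N  D  Q  D  H
 ·  0  0  0  0  0  0  0  0  0  0  0  0
 N  0  0  1  1  1  1  1  1  1  1  1  1
 N  0  0  1  1  1  1  1  2  2  2  2  2
 Y  0  0  1  1  1  1  1  2  2  2  2  2
 Q  0  0  1  1  1  1  2  2  2  3  3  3
 Y  0  0  1  1  1  1  2  2  2  3  3  3
 C  0  0  1  1  1  1  2  2  2  3  3  3
 D  0  1  1  1  1  2  2  2  3  3  4  4
 Q  0  1  1  1  1  2  3  3  3  4  4  4
 C  0  1  1  1  1  2  3  3  3  4  4  4
 E  0  1  1  1  1  2  3  3  3  4  4  4
 N  0  1  2  2  2  2  3  4  4  4  4  4
dp[11][11] = 4. One LCS (by backtracking along matches): NNQD.

4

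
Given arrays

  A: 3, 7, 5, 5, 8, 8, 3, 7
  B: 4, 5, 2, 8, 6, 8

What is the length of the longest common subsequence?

3

Let dp[i][j] be the LCS length of the first i values of A and the first j values of B. dp[i][j] = dp[i-1][j-1]+1 when the i-th and j-th values match, else max(dp[i-1][j], dp[i][j-1]).
    ·  4  5  2  8  6  8
 ·  0  0  0  0  0  0  0
 3  0  0  0  0  0  0  0
 7  0  0  0  0  0  0  0
 5  0  0  1  1  1  1  1
 5  0  0  1  1  1  1  1
 8  0  0  1  1  2  2  2
 8  0  0  1  1  2  2  3
 3  0  0  1  1  2  2  3
 7  0  0  1  1  2  2  3
dp[8][6] = 3. One LCS (by backtracking along matches): 5, 8, 8.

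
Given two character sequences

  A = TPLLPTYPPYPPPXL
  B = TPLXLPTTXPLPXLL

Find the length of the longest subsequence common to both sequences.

Match T [1,1] → P [2,2] → L [3,3] → L [4,5] → P [5,6] → T [6,8] → P [8,10] → P [13,12] → X [14,13] → L [15,15] — 10 characters in the same relative order in both. dp[15][15] = 10 confirms this is the maximum.

10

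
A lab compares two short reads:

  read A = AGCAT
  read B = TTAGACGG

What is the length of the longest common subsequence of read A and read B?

3

Match A (read A #1, read B #3), then G (read A #2, read B #4), then C (read A #3, read B #6) — 3 bases in the same relative order in both, and the DP table's final entry dp[5][8] is also 3, so no common subsequence is longer.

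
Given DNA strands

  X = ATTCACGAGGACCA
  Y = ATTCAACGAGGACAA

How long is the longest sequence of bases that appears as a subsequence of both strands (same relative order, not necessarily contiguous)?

Match A [1,1]; then T [2,2]; then T [3,3]; then C [4,4]; then A [5,6]; then C [6,7]; then G [7,8]; then A [8,9]; then G [9,10]; then G [10,11]; then A [11,12]; then C [12,13]; then A [14,15] — 13 bases in the same relative order in both. The LCS DP gives dp[14][15] = 13, so this is optimal.

13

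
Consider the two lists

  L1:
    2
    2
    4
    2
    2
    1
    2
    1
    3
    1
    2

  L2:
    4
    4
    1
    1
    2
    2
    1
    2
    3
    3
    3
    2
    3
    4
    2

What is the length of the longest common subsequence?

7

Match 4 (L1 #3, L2 #2), then 2 (L1 #4, L2 #5), then 2 (L1 #5, L2 #6), then 1 (L1 #6, L2 #7), then 2 (L1 #7, L2 #12), then 3 (L1 #9, L2 #13), then 2 (L1 #11, L2 #15) — 7 values in the same relative order in both. dp[11][15] = 7 confirms this is the maximum.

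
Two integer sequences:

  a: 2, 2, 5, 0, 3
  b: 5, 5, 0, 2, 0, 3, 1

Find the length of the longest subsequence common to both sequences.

3

Taking 2 (a #2, b #4); then 0 (a #4, b #5); then 3 (a #5, b #6) gives a common subsequence of length 3, and the DP table's final entry dp[5][7] is also 3, so no common subsequence is longer.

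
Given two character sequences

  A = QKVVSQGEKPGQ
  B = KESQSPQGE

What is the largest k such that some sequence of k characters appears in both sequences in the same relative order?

5

One common subsequence of length 5: Q [1,4], then S [5,5], then Q [6,7], then G [7,8], then E [8,9], and the DP table's final entry dp[12][9] is also 5, so no common subsequence is longer.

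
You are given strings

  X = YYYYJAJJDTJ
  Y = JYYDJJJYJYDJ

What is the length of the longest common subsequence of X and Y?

One common subsequence of length 7: Y [1,2], then Y [2,3], then J [5,6], then J [7,7], then J [8,9], then D [9,11], then J [11,12]. dp[11][12] = 7 confirms this is the maximum.

7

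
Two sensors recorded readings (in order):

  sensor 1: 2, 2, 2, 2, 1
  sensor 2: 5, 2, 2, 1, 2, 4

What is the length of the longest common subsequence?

3

Let dp[i][j] be the LCS length of the first i values of sensor 1 and the first j values of sensor 2. dp[i][j] = dp[i-1][j-1]+1 when the i-th and j-th values match, else max(dp[i-1][j], dp[i][j-1]).
    ·  5  2  2  1  2  4
 ·  0  0  0  0  0  0  0
 2  0  0  1  1  1  1  1
 2  0  0  1  2  2  2  2
 2  0  0  1  2  2  3  3
 2  0  0  1  2  2  3  3
 1  0  0  1  2  3  3  3
dp[5][6] = 3. One LCS (by backtracking along matches): 2, 2, 2.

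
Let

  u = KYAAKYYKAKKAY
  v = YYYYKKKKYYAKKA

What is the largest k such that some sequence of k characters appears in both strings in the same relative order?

8

One common subsequence of length 8: K [1,7], then K [5,8], then Y [6,9], then Y [7,10], then A [9,11], then K [10,12], then K [11,13], then A [12,14]. dp[13][14] = 8 confirms this is the maximum.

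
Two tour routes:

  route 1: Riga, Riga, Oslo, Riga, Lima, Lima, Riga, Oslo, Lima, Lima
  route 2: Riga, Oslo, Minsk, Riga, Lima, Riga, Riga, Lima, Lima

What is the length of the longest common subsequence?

7

One common subsequence of length 7: Riga (route 1 #2, route 2 #1); then Oslo (route 1 #3, route 2 #2); then Riga (route 1 #4, route 2 #4); then Lima (route 1 #5, route 2 #5); then Riga (route 1 #7, route 2 #7); then Lima (route 1 #9, route 2 #8); then Lima (route 1 #10, route 2 #9). The LCS DP gives dp[10][9] = 7, so this is optimal.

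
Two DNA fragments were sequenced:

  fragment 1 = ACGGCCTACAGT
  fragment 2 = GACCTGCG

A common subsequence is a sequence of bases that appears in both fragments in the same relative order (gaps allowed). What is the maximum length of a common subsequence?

One common subsequence of length 6: A at fragment 1[1]=fragment 2[2]; then C at fragment 1[5]=fragment 2[3]; then C at fragment 1[6]=fragment 2[4]; then T at fragment 1[7]=fragment 2[5]; then C at fragment 1[9]=fragment 2[7]; then G at fragment 1[11]=fragment 2[8]. The LCS DP gives dp[12][8] = 6, so this is optimal.

6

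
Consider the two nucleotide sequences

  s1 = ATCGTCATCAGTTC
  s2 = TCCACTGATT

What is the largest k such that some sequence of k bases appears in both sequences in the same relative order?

8

Let dp[i][j] be the LCS length of the first i bases of s1 and the first j bases of s2. dp[i][j] = dp[i-1][j-1]+1 when the i-th and j-th bases match, else max(dp[i-1][j], dp[i][j-1]).
    ·  T  C  C  A  C  T  G  A  T  T
 ·  0  0  0  0  0  0  0  0  0  0  0
 A  0  0  0  0  1  1  1  1  1  1  1
 T  0  1  1  1  1  1  2  2  2  2  2
 C  0  1  2  2  2  2  2  2  2  2  2
 G  0  1  2  2  2  2  2  3  3  3  3
 T  0  1  2  2  2  2  3  3  3  4  4
 C  0  1  2  3  3  3  3  3  3  4  4
 A  0  1  2  3  4  4  4  4  4  4  4
 T  0  1  2  3  4  4  5  5  5  5  5
 C  0  1  2  3  4  5  5  5  5  5  5
 A  0  1  2  3  4  5  5  5  6  6  6
 G  0  1  2  3  4  5  5  6  6  6  6
 T  0  1  2  3  4  5  6  6  6  7  7
 T  0  1  2  3  4  5  6  6  6  7  8
 C  0  1  2  3  4  5  6  6  6  7  8
dp[14][10] = 8. One LCS (by backtracking along matches): TCCATATT.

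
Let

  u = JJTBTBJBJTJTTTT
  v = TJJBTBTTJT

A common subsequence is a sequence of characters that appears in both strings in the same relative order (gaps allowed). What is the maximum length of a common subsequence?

8

Taking J (u #1, v #2), then J (u #2, v #3), then T (u #3, v #5), then B (u #4, v #6), then T (u #5, v #7), then T (u #10, v #8), then J (u #11, v #9), then T (u #15, v #10) gives a common subsequence of length 8. Since dp[15][10] = 8, nothing longer is possible.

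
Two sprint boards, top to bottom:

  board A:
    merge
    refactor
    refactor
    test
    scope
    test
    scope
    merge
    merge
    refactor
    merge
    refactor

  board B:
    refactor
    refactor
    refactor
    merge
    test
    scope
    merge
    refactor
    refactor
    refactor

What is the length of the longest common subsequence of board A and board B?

Match refactor (board A #2, board B #2); then refactor (board A #3, board B #3); then test (board A #6, board B #5); then scope (board A #7, board B #6); then merge (board A #8, board B #7); then refactor (board A #10, board B #9); then refactor (board A #12, board B #10) — 7 tasks in the same relative order in both. dp[12][10] = 7 confirms this is the maximum.

7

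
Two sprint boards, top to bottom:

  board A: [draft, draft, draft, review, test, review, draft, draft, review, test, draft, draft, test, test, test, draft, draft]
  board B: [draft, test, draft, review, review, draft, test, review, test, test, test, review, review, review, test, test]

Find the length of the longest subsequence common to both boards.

10

Taking draft (board A #1, board B #1), then draft (board A #3, board B #3), then review (board A #4, board B #4), then review (board A #6, board B #5), then draft (board A #7, board B #6), then review (board A #9, board B #8), then test (board A #10, board B #10), then test (board A #13, board B #11), then test (board A #14, board B #15), then test (board A #15, board B #16) gives a common subsequence of length 10. dp[17][16] = 10 confirms this is the maximum.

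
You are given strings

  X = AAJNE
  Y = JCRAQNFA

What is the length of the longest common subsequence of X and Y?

One common subsequence of length 2: A at X[1]=Y[4]; then A at X[2]=Y[8]. Since dp[5][8] = 2, nothing longer is possible.

2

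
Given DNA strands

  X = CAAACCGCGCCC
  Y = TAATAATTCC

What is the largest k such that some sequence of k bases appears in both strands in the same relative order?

5

Pick A (X #2, Y #3); then A (X #3, Y #5); then A (X #4, Y #6); then C (X #11, Y #9); then C (X #12, Y #10); all 5 bases appear in both, in order. dp[12][10] = 5 confirms this is the maximum.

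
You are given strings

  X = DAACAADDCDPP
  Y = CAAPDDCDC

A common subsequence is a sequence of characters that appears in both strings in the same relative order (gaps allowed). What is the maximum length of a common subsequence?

7

Let dp[i][j] be the LCS length of the first i characters of X and the first j characters of Y. dp[i][j] = dp[i-1][j-1]+1 when the i-th and j-th characters match, else max(dp[i-1][j], dp[i][j-1]).
    ·  C  A  A  P  D  D  C  D  C
 ·  0  0  0  0  0  0  0  0  0  0
 D  0  0  0  0  0  1  1  1  1  1
 A  0  0  1  1  1  1  1  1  1  1
 A  0  0  1  2  2  2  2  2  2  2
 C  0  1  1  2  2  2  2  3  3  3
 A  0  1  2  2  2  2  2  3  3  3
 A  0  1  2  3  3  3  3  3  3  3
 D  0  1  2  3  3  4  4  4  4  4
 D  0  1  2  3  3  4  5  5  5  5
 C  0  1  2  3  3  4  5  6  6  6
 D  0  1  2  3  3  4  5  6  7  7
 P  0  1  2  3  4  4  5  6  7  7
 P  0  1  2  3  4  4  5  6  7  7
dp[12][9] = 7. One LCS (by backtracking along matches): CAADDCD.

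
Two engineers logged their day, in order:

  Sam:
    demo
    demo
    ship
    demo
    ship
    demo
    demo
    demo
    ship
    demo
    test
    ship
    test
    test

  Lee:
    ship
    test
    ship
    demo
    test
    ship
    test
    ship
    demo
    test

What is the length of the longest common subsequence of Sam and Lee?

7

Taking ship at Sam[3]=Lee[1], ship at Sam[5]=Lee[3], demo at Sam[6]=Lee[4], ship at Sam[9]=Lee[6], test at Sam[11]=Lee[7], ship at Sam[12]=Lee[8], test at Sam[14]=Lee[10] gives a common subsequence of length 7. dp[14][10] = 7 confirms this is the maximum.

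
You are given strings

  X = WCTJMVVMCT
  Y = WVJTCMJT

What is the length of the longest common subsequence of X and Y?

4

Let dp[i][j] be the LCS length of the first i characters of X and the first j characters of Y. dp[i][j] = dp[i-1][j-1]+1 when the i-th and j-th characters match, else max(dp[i-1][j], dp[i][j-1]).
    ·  W  V  J  T  C  M  J  T
 ·  0  0  0  0  0  0  0  0  0
 W  0  1  1  1  1  1  1  1  1
 C  0  1  1  1  1  2  2  2  2
 T  0  1  1  1  2  2  2  2  3
 J  0  1  1  2  2  2  2  3  3
 M  0  1  1  2  2  2  3  3  3
 V  0  1  2  2  2  2  3  3  3
 V  0  1  2  2  2  2  3  3  3
 M  0  1  2  2  2  2  3  3  3
 C  0  1  2  2  2  3  3  3  3
 T  0  1  2  2  3  3  3  3  4
dp[10][8] = 4. One LCS (by backtracking along matches): WCJT.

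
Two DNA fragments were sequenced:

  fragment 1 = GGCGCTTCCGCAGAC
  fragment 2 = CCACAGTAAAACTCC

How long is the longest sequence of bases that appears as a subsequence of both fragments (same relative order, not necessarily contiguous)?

Taking C [3,1], then C [5,2], then C [8,4], then G [10,6], then A [12,10], then A [14,11], then C [15,15] gives a common subsequence of length 7, and the DP table's final entry dp[15][15] is also 7, so no common subsequence is longer.

7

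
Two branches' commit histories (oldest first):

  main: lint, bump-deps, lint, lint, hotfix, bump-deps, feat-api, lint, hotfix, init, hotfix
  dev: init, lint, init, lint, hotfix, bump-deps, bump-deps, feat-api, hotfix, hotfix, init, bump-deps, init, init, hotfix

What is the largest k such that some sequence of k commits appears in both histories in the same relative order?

One common subsequence of length 8: lint [1,2], then lint [4,4], then hotfix [5,5], then bump-deps [6,7], then feat-api [7,8], then hotfix [9,10], then init [10,14], then hotfix [11,15]. Since dp[11][15] = 8, nothing longer is possible.

8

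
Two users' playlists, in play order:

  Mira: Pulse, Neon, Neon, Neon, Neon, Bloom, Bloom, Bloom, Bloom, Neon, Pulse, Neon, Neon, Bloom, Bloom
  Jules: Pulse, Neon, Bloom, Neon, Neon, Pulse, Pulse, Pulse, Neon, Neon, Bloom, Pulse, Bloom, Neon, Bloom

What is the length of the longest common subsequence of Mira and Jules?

Pick Pulse at Mira[1]=Jules[1]; then Neon at Mira[2]=Jules[4]; then Neon at Mira[3]=Jules[5]; then Neon at Mira[4]=Jules[9]; then Neon at Mira[5]=Jules[10]; then Bloom at Mira[6]=Jules[11]; then Bloom at Mira[9]=Jules[13]; then Neon at Mira[13]=Jules[14]; then Bloom at Mira[15]=Jules[15]; all 9 songs appear in both, in order. dp[15][15] = 9 confirms this is the maximum.

9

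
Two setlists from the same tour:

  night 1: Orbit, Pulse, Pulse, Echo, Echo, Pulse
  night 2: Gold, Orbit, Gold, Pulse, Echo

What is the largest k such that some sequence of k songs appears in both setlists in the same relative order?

Match Orbit at night 1[1]=night 2[2], Pulse at night 1[3]=night 2[4], Echo at night 1[5]=night 2[5] — 3 songs in the same relative order in both. dp[6][5] = 3 confirms this is the maximum.

3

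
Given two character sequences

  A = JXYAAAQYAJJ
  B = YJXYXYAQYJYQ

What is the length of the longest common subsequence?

7

Let dp[i][j] be the LCS length of the first i characters of A and the first j characters of B. dp[i][j] = dp[i-1][j-1]+1 when the i-th and j-th characters match, else max(dp[i-1][j], dp[i][j-1]).
    ·  Y  J  X  Y  X  Y  A  Q  Y  J  Y  Q
 ·  0  0  0  0  0  0  0  0  0  0  0  0  0
 J  0  0  1  1  1  1  1  1  1  1  1  1  1
 X  0  0  1  2  2  2  2  2  2  2  2  2  2
 Y  0  1  1  2  3  3  3  3  3  3  3  3  3
 A  0  1  1  2  3  3  3  4  4  4  4  4  4
 A  0  1  1  2  3  3  3  4  4  4  4  4  4
 A  0  1  1  2  3  3  3  4  4  4  4  4  4
 Q  0  1  1  2  3  3  3  4  5  5  5  5  5
 Y  0  1  1  2  3  3  4  4  5  6  6  6  6
 A  0  1  1  2  3  3  4  5  5  6  6  6  6
 J  0  1  2  2  3  3  4  5  5  6  7  7  7
 J  0  1  2  2  3  3  4  5  5  6  7  7  7
dp[11][12] = 7. One LCS (by backtracking along matches): JXYAQYJ.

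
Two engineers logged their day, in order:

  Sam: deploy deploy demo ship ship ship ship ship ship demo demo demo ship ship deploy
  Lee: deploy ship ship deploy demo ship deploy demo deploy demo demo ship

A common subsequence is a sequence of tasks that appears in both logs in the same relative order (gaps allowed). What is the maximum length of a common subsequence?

Match deploy (Sam #1, Lee #1), then deploy (Sam #2, Lee #4), then demo (Sam #3, Lee #5), then ship (Sam #4, Lee #6), then demo (Sam #10, Lee #8), then demo (Sam #11, Lee #10), then demo (Sam #12, Lee #11), then ship (Sam #14, Lee #12) — 8 tasks in the same relative order in both, and the DP table's final entry dp[15][12] is also 8, so no common subsequence is longer.

8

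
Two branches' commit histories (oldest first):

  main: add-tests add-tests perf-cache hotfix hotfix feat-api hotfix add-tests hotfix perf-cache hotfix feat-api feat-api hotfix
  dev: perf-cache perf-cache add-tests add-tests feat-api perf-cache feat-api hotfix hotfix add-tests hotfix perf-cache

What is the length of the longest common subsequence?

8

Pick add-tests (main #1, dev #3), add-tests (main #2, dev #4), perf-cache (main #3, dev #6), hotfix (main #5, dev #8), hotfix (main #7, dev #9), add-tests (main #8, dev #10), hotfix (main #9, dev #11), perf-cache (main #10, dev #12); all 8 commits appear in both, in order. Since dp[14][12] = 8, nothing longer is possible.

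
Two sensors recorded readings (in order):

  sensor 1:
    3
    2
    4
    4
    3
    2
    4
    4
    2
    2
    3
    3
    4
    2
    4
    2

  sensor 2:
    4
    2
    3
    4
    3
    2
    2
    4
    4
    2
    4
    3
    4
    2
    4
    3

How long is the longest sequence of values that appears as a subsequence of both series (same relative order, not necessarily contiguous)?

11

Taking 3 [1,3]; then 4 [4,4]; then 3 [5,5]; then 2 [6,7]; then 4 [7,8]; then 4 [8,9]; then 2 [9,10]; then 3 [12,12]; then 4 [13,13]; then 2 [14,14]; then 4 [15,15] gives a common subsequence of length 11. The LCS DP gives dp[16][16] = 11, so this is optimal.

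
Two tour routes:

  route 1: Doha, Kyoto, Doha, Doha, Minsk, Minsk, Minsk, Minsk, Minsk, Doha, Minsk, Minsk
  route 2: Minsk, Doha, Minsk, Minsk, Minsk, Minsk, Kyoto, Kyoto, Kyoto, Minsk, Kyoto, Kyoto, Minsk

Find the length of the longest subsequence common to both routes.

Match Doha [4,2], then Minsk [5,3], then Minsk [6,4], then Minsk [7,5], then Minsk [8,6], then Minsk [9,10], then Minsk [12,13] — 7 stops in the same relative order in both. Since dp[12][13] = 7, nothing longer is possible.

7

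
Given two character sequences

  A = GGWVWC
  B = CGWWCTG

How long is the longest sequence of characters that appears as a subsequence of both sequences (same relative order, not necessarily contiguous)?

Let dp[i][j] be the LCS length of the first i characters of A and the first j characters of B. dp[i][j] = dp[i-1][j-1]+1 when the i-th and j-th characters match, else max(dp[i-1][j], dp[i][j-1]).
    ·  C  G  W  W  C  T  G
 ·  0  0  0  0  0  0  0  0
 G  0  0  1  1  1  1  1  1
 G  0  0  1  1  1  1  1  2
 W  0  0  1  2  2  2  2  2
 V  0  0  1  2  2  2  2  2
 W  0  0  1  2  3  3  3  3
 C  0  1  1  2  3  4  4  4
dp[6][7] = 4. One LCS (by backtracking along matches): GWWC.

4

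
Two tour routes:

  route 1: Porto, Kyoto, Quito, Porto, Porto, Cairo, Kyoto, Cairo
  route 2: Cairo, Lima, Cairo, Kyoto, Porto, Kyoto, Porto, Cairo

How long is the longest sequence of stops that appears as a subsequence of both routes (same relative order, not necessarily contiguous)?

Match Porto at route 1[1]=route 2[5]; then Kyoto at route 1[2]=route 2[6]; then Porto at route 1[5]=route 2[7]; then Cairo at route 1[8]=route 2[8] — 4 stops in the same relative order in both. dp[8][8] = 4 confirms this is the maximum.

4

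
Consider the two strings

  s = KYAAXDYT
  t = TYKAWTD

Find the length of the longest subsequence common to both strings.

3

Taking K (s #1, t #3), A (s #3, t #4), D (s #6, t #7) gives a common subsequence of length 3. Since dp[8][7] = 3, nothing longer is possible.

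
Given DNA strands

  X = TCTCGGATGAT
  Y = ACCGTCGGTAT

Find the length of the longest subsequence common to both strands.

8

Pick C [2,3] → T [3,5] → C [4,6] → G [5,7] → G [6,8] → T [8,9] → A [10,10] → T [11,11]; all 8 bases appear in both, in order, and the DP table's final entry dp[11][11] is also 8, so no common subsequence is longer.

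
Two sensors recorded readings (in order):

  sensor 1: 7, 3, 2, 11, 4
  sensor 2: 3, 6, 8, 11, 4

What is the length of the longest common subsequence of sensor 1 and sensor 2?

3

Pick 3 (sensor 1 #2, sensor 2 #1); then 11 (sensor 1 #4, sensor 2 #4); then 4 (sensor 1 #5, sensor 2 #5); all 3 values appear in both, in order. dp[5][5] = 3 confirms this is the maximum.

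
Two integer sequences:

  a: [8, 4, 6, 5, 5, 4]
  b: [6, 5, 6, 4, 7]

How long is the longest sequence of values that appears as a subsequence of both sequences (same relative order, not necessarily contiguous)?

Let dp[i][j] be the LCS length of the first i values of a and the first j values of b. dp[i][j] = dp[i-1][j-1]+1 when the i-th and j-th values match, else max(dp[i-1][j], dp[i][j-1]).
    ·  6  5  6  4  7
 ·  0  0  0  0  0  0
 8  0  0  0  0  0  0
 4  0  0  0  0  1  1
 6  0  1  1  1  1  1
 5  0  1  2  2  2  2
 5  0  1  2  2  2  2
 4  0  1  2  2  3  3
dp[6][5] = 3. One LCS (by backtracking along matches): 6, 5, 4.

3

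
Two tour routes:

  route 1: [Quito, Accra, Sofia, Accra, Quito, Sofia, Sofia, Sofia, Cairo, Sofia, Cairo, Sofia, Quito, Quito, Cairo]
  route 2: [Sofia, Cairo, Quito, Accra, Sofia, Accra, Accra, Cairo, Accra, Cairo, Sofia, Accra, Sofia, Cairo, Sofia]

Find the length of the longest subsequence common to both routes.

Taking Quito at route 1[1]=route 2[3], then Accra at route 1[2]=route 2[4], then Sofia at route 1[3]=route 2[5], then Accra at route 1[4]=route 2[9], then Sofia at route 1[6]=route 2[11], then Sofia at route 1[10]=route 2[13], then Cairo at route 1[11]=route 2[14], then Sofia at route 1[12]=route 2[15] gives a common subsequence of length 8. dp[15][15] = 8 confirms this is the maximum.

8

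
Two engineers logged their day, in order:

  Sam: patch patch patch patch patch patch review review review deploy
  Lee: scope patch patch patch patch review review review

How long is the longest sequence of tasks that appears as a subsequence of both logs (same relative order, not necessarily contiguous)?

Pick patch (Sam #3, Lee #2), then patch (Sam #4, Lee #3), then patch (Sam #5, Lee #4), then patch (Sam #6, Lee #5), then review (Sam #7, Lee #6), then review (Sam #8, Lee #7), then review (Sam #9, Lee #8); all 7 tasks appear in both, in order. The LCS DP gives dp[10][8] = 7, so this is optimal.

7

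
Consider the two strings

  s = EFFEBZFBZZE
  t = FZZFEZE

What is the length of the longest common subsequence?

5

Pick F at s[2]=t[1], F at s[3]=t[4], E at s[4]=t[5], Z at s[10]=t[6], E at s[11]=t[7]; all 5 characters appear in both, in order. dp[11][7] = 5 confirms this is the maximum.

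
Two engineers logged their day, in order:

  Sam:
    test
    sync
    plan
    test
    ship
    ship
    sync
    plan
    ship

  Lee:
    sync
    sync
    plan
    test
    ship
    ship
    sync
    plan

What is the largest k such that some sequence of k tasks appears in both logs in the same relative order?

Taking sync [2,2], plan [3,3], test [4,4], ship [5,5], ship [6,6], sync [7,7], plan [8,8] gives a common subsequence of length 7. dp[9][8] = 7 confirms this is the maximum.

7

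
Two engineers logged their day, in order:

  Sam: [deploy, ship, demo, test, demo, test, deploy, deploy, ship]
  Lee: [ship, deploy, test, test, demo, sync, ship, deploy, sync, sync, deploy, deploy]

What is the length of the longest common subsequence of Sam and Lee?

Pick deploy (Sam #1, Lee #2) → test (Sam #4, Lee #4) → demo (Sam #5, Lee #5) → deploy (Sam #7, Lee #11) → deploy (Sam #8, Lee #12); all 5 tasks appear in both, in order. dp[9][12] = 5 confirms this is the maximum.

5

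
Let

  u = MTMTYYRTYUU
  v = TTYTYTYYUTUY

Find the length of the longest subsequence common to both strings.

8

Let dp[i][j] be the LCS length of the first i characters of u and the first j characters of v. dp[i][j] = dp[i-1][j-1]+1 when the i-th and j-th characters match, else max(dp[i-1][j], dp[i][j-1]).
    ·  T  T  Y  T  Y  T  Y  Y  U  T  U  Y
 ·  0  0  0  0  0  0  0  0  0  0  0  0  0
 M  0  0  0  0  0  0  0  0  0  0  0  0  0
 T  0  1  1  1  1  1  1  1  1  1  1  1  1
 M  0  1  1  1  1  1  1  1  1  1  1  1  1
 T  0  1  2  2  2  2  2  2  2  2  2  2  2
 Y  0  1  2  3  3  3  3  3  3  3  3  3  3
 Y  0  1  2  3  3  4  4  4  4  4  4  4  4
 R  0  1  2  3  3  4  4  4  4  4  4  4  4
 T  0  1  2  3  4  4  5  5  5  5  5  5  5
 Y  0  1  2  3  4  5  5  6  6  6  6  6  6
 U  0  1  2  3  4  5  5  6  6  7  7  7  7
 U  0  1  2  3  4  5  5  6  6  7  7  8  8
dp[11][12] = 8. One LCS (by backtracking along matches): TTYYTYUU.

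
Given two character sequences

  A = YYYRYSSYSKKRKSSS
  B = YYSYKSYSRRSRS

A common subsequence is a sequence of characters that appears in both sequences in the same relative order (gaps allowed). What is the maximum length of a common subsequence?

Pick Y at A[1]=B[1], Y at A[2]=B[2], Y at A[3]=B[4], S at A[7]=B[6], Y at A[8]=B[7], S at A[9]=B[8], R at A[12]=B[10], S at A[14]=B[11], S at A[16]=B[13]; all 9 characters appear in both, in order. dp[16][13] = 9 confirms this is the maximum.

9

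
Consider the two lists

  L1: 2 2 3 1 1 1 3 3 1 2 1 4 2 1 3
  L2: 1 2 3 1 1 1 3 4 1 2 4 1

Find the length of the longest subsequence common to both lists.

Pick 2 at L1[2]=L2[2] → 3 at L1[3]=L2[3] → 1 at L1[4]=L2[4] → 1 at L1[5]=L2[5] → 1 at L1[6]=L2[6] → 3 at L1[7]=L2[7] → 1 at L1[9]=L2[9] → 2 at L1[10]=L2[10] → 4 at L1[12]=L2[11] → 1 at L1[14]=L2[12]; all 10 values appear in both, in order, and the DP table's final entry dp[15][12] is also 10, so no common subsequence is longer.

10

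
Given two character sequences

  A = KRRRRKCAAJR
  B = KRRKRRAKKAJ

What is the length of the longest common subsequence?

8

Let dp[i][j] be the LCS length of the first i characters of A and the first j characters of B. dp[i][j] = dp[i-1][j-1]+1 when the i-th and j-th characters match, else max(dp[i-1][j], dp[i][j-1]).
    ·  K  R  R  K  R  R  A  K  K  A  J
 ·  0  0  0  0  0  0  0  0  0  0  0  0
 K  0  1  1  1  1  1  1  1  1  1  1  1
 R  0  1  2  2  2  2  2  2  2  2  2  2
 R  0  1  2  3  3  3  3  3  3  3  3  3
 R  0  1  2  3  3  4  4  4  4  4  4  4
 R  0  1  2  3  3  4  5  5  5  5  5  5
 K  0  1  2  3  4  4  5  5  6  6  6  6
 C  0  1  2  3  4  4  5  5  6  6  6  6
 A  0  1  2  3  4  4  5  6  6  6  7  7
 A  0  1  2  3  4  4  5  6  6  6  7  7
 J  0  1  2  3  4  4  5  6  6  6  7  8
 R  0  1  2  3  4  5  5  6  6  6  7  8
dp[11][11] = 8. One LCS (by backtracking along matches): KRRRRKAJ.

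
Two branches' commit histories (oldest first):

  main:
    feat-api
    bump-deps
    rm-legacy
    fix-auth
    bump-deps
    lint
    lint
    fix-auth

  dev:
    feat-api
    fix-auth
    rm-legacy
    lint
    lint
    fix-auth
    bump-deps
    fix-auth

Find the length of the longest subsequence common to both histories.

5

Taking feat-api [1,1], rm-legacy [3,3], fix-auth [4,6], bump-deps [5,7], fix-auth [8,8] gives a common subsequence of length 5. dp[8][8] = 5 confirms this is the maximum.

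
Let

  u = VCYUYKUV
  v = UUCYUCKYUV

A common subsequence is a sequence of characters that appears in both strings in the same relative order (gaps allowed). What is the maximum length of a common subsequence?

Let dp[i][j] be the LCS length of the first i characters of u and the first j characters of v. dp[i][j] = dp[i-1][j-1]+1 when the i-th and j-th characters match, else max(dp[i-1][j], dp[i][j-1]).
    ·  U  U  C  Y  U  C  K  Y  U  V
 ·  0  0  0  0  0  0  0  0  0  0  0
 V  0  0  0  0  0  0  0  0  0  0  1
 C  0  0  0  1  1  1  1  1  1  1  1
 Y  0  0  0  1  2  2  2  2  2  2  2
 U  0  1  1  1  2  3  3  3  3  3  3
 Y  0  1  1  1  2  3  3  3  4  4  4
 K  0  1  1  1  2  3  3  4  4  4  4
 U  0  1  2  2  2  3  3  4  4  5  5
 V  0  1  2  2  2  3  3  4  4  5  6
dp[8][10] = 6. One LCS (by backtracking along matches): CYUYUV.

6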